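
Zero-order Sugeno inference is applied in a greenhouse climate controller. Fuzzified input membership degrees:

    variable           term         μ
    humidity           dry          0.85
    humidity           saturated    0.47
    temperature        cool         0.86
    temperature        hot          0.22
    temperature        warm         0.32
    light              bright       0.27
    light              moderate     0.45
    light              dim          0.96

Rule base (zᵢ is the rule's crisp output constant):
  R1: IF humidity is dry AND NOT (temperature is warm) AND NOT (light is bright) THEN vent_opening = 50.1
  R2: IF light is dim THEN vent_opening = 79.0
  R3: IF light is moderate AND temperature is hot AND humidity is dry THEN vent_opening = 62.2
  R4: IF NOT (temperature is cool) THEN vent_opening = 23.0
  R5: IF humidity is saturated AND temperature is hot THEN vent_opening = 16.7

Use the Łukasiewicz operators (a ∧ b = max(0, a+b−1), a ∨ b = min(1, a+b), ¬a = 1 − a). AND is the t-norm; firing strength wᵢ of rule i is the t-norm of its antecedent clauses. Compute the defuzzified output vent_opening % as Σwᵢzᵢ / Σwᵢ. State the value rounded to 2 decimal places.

67.71

R1 (z=50.1): dry=0.85, ¬warm=1−0.32=0.68, ¬bright=1−0.27=0.73; AND[max(0, a+b−1)] → w = 0.26
R2 (z=79.0): dim=0.96 → w = 0.96
R3 (z=62.2): moderate=0.45, hot=0.22, dry=0.85; AND[max(0, a+b−1)] → w = 0.00
R4 (z=23.0): ¬cool=1−0.86=0.14 → w = 0.14
R5 (z=16.7): saturated=0.47, hot=0.22; AND[max(0, a+b−1)] → w = 0.00
Weighted average = (0.26·50.1 + 0.96·79.0 + 0.00·62.2 + 0.14·23.0 + 0.00·16.7) / (0.26 + 0.96 + 0.00 + 0.14 + 0.00)
  = 92.0860 / 1.3600 = 67.71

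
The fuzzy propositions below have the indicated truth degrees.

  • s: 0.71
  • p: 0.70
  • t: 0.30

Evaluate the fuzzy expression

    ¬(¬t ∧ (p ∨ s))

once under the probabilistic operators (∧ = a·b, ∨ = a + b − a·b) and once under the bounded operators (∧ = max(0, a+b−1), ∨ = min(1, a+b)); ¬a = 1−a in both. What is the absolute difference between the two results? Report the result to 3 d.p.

0.061

Under probabilistic:
  ¬t = 1 − 0.3000 = 0.7000
  p ∨ s = a + b − a·b on (0.7000, 0.7100) = 0.9130
  ¬t ∧ (p ∨ s) = a·b on (0.7000, 0.9130) = 0.6391
  ¬(¬t ∧ (p ∨ s)) = 1 − 0.6391 = 0.3609
  → value = 0.3609
Under bounded:
  ¬t = 1 − 0.30 = 0.70
  p ∨ s = min(1, a+b) on (0.70, 0.71) = 1.00
  ¬t ∧ (p ∨ s) = max(0, a+b−1) on (0.70, 1.00) = 0.70
  ¬(¬t ∧ (p ∨ s)) = 1 − 0.70 = 0.30
  → value = 0.3000
|0.3609 − 0.3000| = 0.061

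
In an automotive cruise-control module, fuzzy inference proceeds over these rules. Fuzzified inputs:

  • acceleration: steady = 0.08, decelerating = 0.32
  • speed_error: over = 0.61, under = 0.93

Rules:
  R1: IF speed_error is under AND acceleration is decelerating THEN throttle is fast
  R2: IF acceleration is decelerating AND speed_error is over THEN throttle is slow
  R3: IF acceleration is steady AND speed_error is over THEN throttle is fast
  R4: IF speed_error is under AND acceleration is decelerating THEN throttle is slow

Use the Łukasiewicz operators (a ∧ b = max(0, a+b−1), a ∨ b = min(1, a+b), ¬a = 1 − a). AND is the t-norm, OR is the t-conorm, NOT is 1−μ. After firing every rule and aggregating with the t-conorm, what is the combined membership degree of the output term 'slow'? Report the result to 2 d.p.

0.25

R1: under=0.93, decelerating=0.32; AND[max(0, a+b−1)] → w = 0.25
R2: decelerating=0.32, over=0.61; AND[max(0, a+b−1)] → w = 0.00
R3: steady=0.08, over=0.61; AND[max(0, a+b−1)] → w = 0.00
R4: under=0.93, decelerating=0.32; AND[max(0, a+b−1)] → w = 0.25
Rules with consequent 'slow': {R2, R4} → strengths 0.00, 0.25
Aggregate via t-conorm [min(1, a+b)]: 0.25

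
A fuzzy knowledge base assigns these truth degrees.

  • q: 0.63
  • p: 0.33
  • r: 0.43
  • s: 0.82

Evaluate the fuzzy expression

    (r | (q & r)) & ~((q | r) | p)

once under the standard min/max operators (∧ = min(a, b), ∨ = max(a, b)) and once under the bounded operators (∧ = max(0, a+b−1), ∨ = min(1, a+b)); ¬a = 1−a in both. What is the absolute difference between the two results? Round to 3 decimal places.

Under standard min/max:
  q & r = min(a, b) on (0.63, 0.43) = 0.43
  r | (q & r) = max(a, b) on (0.43, 0.43) = 0.43
  q | r = max(a, b) on (0.63, 0.43) = 0.63
  (q | r) | p = max(a, b) on (0.63, 0.33) = 0.63
  ~((q | r) | p) = 1 − 0.63 = 0.37
  (r | (q & r)) & ~((q | r) | p) = min(a, b) on (0.43, 0.37) = 0.37
  → value = 0.3700
Under bounded:
  q & r = max(0, a+b−1) on (0.63, 0.43) = 0.06
  r | (q & r) = min(1, a+b) on (0.43, 0.06) = 0.49
  q | r = min(1, a+b) on (0.63, 0.43) = 1.00
  (q | r) | p = min(1, a+b) on (1.00, 0.33) = 1.00
  ~((q | r) | p) = 1 − 1.00 = 0.00
  (r | (q & r)) & ~((q | r) | p) = max(0, a+b−1) on (0.49, 0.00) = 0.00
  → value = 0.0000
|0.3700 − 0.0000| = 0.370

0.370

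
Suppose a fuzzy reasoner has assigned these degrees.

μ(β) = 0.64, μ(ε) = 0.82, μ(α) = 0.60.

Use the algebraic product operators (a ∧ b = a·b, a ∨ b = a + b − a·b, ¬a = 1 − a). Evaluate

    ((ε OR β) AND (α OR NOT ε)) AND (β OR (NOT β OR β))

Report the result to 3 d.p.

ε OR β = a + b − a·b on (0.8200, 0.6400) = 0.9352
NOT ε = 1 − 0.8200 = 0.1800
α OR NOT ε = a + b − a·b on (0.6000, 0.1800) = 0.6720
(ε OR β) AND (α OR NOT ε) = a·b on (0.9352, 0.6720) = 0.6285
NOT β = 1 − 0.6400 = 0.3600
NOT β OR β = a + b − a·b on (0.3600, 0.6400) = 0.7696
β OR (NOT β OR β) = a + b − a·b on (0.6400, 0.7696) = 0.9171
((ε OR β) AND (α OR NOT ε)) AND (β OR (NOT β OR β)) = a·b on (0.6285, 0.9171) = 0.5763

0.576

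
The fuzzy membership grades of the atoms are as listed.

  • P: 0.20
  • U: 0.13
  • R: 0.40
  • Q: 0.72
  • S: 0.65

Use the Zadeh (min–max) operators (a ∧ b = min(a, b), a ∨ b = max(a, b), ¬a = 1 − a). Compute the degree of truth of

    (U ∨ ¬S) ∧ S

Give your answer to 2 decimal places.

0.35

¬S = 1 − 0.65 = 0.35
U ∨ ¬S = max(a, b) on (0.13, 0.35) = 0.35
(U ∨ ¬S) ∧ S = min(a, b) on (0.35, 0.65) = 0.35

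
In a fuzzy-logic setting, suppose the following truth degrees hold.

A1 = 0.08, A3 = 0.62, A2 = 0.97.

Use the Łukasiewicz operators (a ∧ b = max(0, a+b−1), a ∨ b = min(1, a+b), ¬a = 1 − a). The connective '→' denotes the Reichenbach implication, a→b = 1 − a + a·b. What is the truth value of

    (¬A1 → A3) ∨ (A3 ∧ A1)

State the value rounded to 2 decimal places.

0.65

¬A1 = 1 − 0.08 = 0.92
¬A1 → A3  [Reichenbach: 1 − a + a·b] with a=0.92, b=0.62 → 0.65
A3 ∧ A1 = max(0, a+b−1) on (0.62, 0.08) = 0.00
(¬A1 → A3) ∨ (A3 ∧ A1) = min(1, a+b) on (0.65, 0.00) = 0.65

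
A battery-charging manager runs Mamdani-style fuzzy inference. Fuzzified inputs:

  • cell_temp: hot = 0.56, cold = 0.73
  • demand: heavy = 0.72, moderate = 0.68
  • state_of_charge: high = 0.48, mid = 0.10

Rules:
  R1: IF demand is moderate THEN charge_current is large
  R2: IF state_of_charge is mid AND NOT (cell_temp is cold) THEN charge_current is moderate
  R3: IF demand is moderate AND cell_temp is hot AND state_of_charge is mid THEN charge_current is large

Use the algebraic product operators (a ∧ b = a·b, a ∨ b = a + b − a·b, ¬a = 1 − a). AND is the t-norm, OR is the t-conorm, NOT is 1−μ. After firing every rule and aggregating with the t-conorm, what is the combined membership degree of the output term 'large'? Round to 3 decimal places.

0.692

R1: moderate=0.68 → w = 0.6800
R2: mid=0.10, ¬cold=1−0.73=0.27; AND[a·b] → w = 0.0270
R3: moderate=0.68, hot=0.56, mid=0.10; AND[a·b] → w = 0.0381
Rules with consequent 'large': {R1, R3} → strengths 0.6800, 0.0381
Aggregate via t-conorm [a + b − a·b]: 0.6922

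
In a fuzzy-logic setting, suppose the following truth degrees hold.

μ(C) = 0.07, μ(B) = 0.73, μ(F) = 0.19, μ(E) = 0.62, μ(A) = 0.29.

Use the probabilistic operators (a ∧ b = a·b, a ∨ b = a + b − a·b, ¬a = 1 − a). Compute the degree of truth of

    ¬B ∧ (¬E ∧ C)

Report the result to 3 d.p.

¬B = 1 − 0.7300 = 0.2700
¬E = 1 − 0.6200 = 0.3800
¬E ∧ C = a·b on (0.3800, 0.0700) = 0.0266
¬B ∧ (¬E ∧ C) = a·b on (0.2700, 0.0266) = 0.0072

0.007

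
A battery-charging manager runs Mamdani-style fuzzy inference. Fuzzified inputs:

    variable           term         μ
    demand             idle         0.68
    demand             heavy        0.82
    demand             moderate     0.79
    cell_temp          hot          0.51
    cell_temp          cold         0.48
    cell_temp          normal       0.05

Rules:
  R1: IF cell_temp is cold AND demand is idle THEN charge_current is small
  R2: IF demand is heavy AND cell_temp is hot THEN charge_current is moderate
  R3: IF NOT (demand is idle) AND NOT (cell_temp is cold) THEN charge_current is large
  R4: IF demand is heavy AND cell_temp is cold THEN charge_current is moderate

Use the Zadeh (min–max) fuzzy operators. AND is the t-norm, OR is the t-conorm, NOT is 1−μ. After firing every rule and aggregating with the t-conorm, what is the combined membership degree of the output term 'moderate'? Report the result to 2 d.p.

0.51

R1: cold=0.48, idle=0.68; AND[min(a, b)] → w = 0.48
R2: heavy=0.82, hot=0.51; AND[min(a, b)] → w = 0.51
R3: ¬idle=1−0.68=0.32, ¬cold=1−0.48=0.52; AND[min(a, b)] → w = 0.32
R4: heavy=0.82, cold=0.48; AND[min(a, b)] → w = 0.48
Rules with consequent 'moderate': {R2, R4} → strengths 0.51, 0.48
Aggregate via t-conorm [max(a, b)]: 0.51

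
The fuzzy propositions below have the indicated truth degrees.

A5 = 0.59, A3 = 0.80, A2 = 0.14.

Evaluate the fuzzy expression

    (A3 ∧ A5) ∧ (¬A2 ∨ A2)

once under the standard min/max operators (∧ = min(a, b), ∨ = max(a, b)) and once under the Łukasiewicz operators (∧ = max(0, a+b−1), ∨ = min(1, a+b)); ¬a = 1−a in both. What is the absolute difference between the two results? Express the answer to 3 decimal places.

0.200

Under standard min/max:
  A3 ∧ A5 = min(a, b) on (0.80, 0.59) = 0.59
  ¬A2 = 1 − 0.14 = 0.86
  ¬A2 ∨ A2 = max(a, b) on (0.86, 0.14) = 0.86
  (A3 ∧ A5) ∧ (¬A2 ∨ A2) = min(a, b) on (0.59, 0.86) = 0.59
  → value = 0.5900
Under Łukasiewicz:
  A3 ∧ A5 = max(0, a+b−1) on (0.80, 0.59) = 0.39
  ¬A2 = 1 − 0.14 = 0.86
  ¬A2 ∨ A2 = min(1, a+b) on (0.86, 0.14) = 1.00
  (A3 ∧ A5) ∧ (¬A2 ∨ A2) = max(0, a+b−1) on (0.39, 1.00) = 0.39
  → value = 0.3900
|0.5900 − 0.3900| = 0.200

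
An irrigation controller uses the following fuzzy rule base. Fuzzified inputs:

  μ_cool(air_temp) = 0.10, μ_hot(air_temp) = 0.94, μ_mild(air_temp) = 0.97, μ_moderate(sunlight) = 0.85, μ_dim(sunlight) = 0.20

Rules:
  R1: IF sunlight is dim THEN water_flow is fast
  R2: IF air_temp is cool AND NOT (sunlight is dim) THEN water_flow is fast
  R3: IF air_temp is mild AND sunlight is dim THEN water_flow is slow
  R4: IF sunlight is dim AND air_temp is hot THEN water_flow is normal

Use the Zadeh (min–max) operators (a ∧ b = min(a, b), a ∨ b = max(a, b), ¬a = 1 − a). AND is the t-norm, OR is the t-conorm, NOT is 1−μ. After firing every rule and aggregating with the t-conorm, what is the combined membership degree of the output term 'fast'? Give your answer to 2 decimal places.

0.20

R1: dim=0.20 → w = 0.20
R2: cool=0.10, ¬dim=1−0.20=0.80; AND[min(a, b)] → w = 0.10
R3: mild=0.97, dim=0.20; AND[min(a, b)] → w = 0.20
R4: dim=0.20, hot=0.94; AND[min(a, b)] → w = 0.20
Rules with consequent 'fast': {R1, R2} → strengths 0.20, 0.10
Aggregate via t-conorm [max(a, b)]: 0.20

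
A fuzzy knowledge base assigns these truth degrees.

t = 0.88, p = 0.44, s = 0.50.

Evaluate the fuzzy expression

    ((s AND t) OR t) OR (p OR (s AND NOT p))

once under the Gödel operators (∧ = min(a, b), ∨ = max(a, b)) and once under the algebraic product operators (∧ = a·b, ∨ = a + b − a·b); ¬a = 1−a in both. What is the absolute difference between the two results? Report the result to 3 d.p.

Under Gödel:
  s AND t = min(a, b) on (0.50, 0.88) = 0.50
  (s AND t) OR t = max(a, b) on (0.50, 0.88) = 0.88
  NOT p = 1 − 0.44 = 0.56
  s AND NOT p = min(a, b) on (0.50, 0.56) = 0.50
  p OR (s AND NOT p) = max(a, b) on (0.44, 0.50) = 0.50
  ((s AND t) OR t) OR (p OR (s AND NOT p)) = max(a, b) on (0.88, 0.50) = 0.88
  → value = 0.8800
Under algebraic product:
  s AND t = a·b on (0.5000, 0.8800) = 0.4400
  (s AND t) OR t = a + b − a·b on (0.4400, 0.8800) = 0.9328
  NOT p = 1 − 0.4400 = 0.5600
  s AND NOT p = a·b on (0.5000, 0.5600) = 0.2800
  p OR (s AND NOT p) = a + b − a·b on (0.4400, 0.2800) = 0.5968
  ((s AND t) OR t) OR (p OR (s AND NOT p)) = a + b − a·b on (0.9328, 0.5968) = 0.9729
  → value = 0.9729
|0.8800 − 0.9729| = 0.093

0.093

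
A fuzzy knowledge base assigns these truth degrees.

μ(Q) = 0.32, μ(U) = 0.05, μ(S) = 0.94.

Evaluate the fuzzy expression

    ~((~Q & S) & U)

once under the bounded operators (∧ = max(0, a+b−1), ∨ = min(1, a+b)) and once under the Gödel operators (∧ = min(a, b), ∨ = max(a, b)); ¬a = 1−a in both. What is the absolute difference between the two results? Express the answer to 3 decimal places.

Under bounded:
  ~Q = 1 − 0.32 = 0.68
  ~Q & S = max(0, a+b−1) on (0.68, 0.94) = 0.62
  (~Q & S) & U = max(0, a+b−1) on (0.62, 0.05) = 0.00
  ~((~Q & S) & U) = 1 − 0.00 = 1.00
  → value = 1.0000
Under Gödel:
  ~Q = 1 − 0.32 = 0.68
  ~Q & S = min(a, b) on (0.68, 0.94) = 0.68
  (~Q & S) & U = min(a, b) on (0.68, 0.05) = 0.05
  ~((~Q & S) & U) = 1 − 0.05 = 0.95
  → value = 0.9500
|1.0000 − 0.9500| = 0.050

0.050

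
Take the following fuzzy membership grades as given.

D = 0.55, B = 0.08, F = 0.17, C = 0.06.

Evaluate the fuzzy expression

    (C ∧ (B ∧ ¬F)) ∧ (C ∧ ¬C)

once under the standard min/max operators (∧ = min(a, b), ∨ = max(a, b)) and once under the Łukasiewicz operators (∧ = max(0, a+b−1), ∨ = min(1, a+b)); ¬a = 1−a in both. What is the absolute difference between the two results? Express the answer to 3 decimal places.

0.060

Under standard min/max:
  ¬F = 1 − 0.17 = 0.83
  B ∧ ¬F = min(a, b) on (0.08, 0.83) = 0.08
  C ∧ (B ∧ ¬F) = min(a, b) on (0.06, 0.08) = 0.06
  ¬C = 1 − 0.06 = 0.94
  C ∧ ¬C = min(a, b) on (0.06, 0.94) = 0.06
  (C ∧ (B ∧ ¬F)) ∧ (C ∧ ¬C) = min(a, b) on (0.06, 0.06) = 0.06
  → value = 0.0600
Under Łukasiewicz:
  ¬F = 1 − 0.17 = 0.83
  B ∧ ¬F = max(0, a+b−1) on (0.08, 0.83) = 0.00
  C ∧ (B ∧ ¬F) = max(0, a+b−1) on (0.06, 0.00) = 0.00
  ¬C = 1 − 0.06 = 0.94
  C ∧ ¬C = max(0, a+b−1) on (0.06, 0.94) = 0.00
  (C ∧ (B ∧ ¬F)) ∧ (C ∧ ¬C) = max(0, a+b−1) on (0.00, 0.00) = 0.00
  → value = 0.0000
|0.0600 − 0.0000| = 0.060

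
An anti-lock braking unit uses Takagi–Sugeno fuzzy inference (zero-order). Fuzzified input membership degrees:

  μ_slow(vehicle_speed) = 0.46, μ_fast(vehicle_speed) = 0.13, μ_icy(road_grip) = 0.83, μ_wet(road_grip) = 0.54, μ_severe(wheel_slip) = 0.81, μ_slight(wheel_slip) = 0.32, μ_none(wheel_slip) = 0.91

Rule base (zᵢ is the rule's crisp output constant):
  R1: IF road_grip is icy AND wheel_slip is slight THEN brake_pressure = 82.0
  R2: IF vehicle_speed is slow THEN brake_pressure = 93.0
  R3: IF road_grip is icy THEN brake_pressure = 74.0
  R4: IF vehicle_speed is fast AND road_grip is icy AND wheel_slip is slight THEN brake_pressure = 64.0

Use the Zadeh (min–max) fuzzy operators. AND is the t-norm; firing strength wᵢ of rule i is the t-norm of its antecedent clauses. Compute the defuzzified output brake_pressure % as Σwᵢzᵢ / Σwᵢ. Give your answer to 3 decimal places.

R1 (z=82.0): icy=0.83, slight=0.32; AND[min(a, b)] → w = 0.32
R2 (z=93.0): slow=0.46 → w = 0.46
R3 (z=74.0): icy=0.83 → w = 0.83
R4 (z=64.0): fast=0.13, icy=0.83, slight=0.32; AND[min(a, b)] → w = 0.13
Weighted average = (0.32·82.0 + 0.46·93.0 + 0.83·74.0 + 0.13·64.0) / (0.32 + 0.46 + 0.83 + 0.13)
  = 138.7600 / 1.7400 = 79.747

79.747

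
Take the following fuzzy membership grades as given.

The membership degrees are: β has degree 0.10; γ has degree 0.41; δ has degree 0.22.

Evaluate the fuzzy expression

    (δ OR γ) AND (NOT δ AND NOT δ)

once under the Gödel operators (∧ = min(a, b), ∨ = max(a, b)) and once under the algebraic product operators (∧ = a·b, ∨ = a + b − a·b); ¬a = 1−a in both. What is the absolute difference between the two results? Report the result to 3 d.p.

Under Gödel:
  δ OR γ = max(a, b) on (0.22, 0.41) = 0.41
  NOT δ = 1 − 0.22 = 0.78
  NOT δ = 1 − 0.22 = 0.78
  NOT δ AND NOT δ = min(a, b) on (0.78, 0.78) = 0.78
  (δ OR γ) AND (NOT δ AND NOT δ) = min(a, b) on (0.41, 0.78) = 0.41
  → value = 0.4100
Under algebraic product:
  δ OR γ = a + b − a·b on (0.2200, 0.4100) = 0.5398
  NOT δ = 1 − 0.2200 = 0.7800
  NOT δ = 1 − 0.2200 = 0.7800
  NOT δ AND NOT δ = a·b on (0.7800, 0.7800) = 0.6084
  (δ OR γ) AND (NOT δ AND NOT δ) = a·b on (0.5398, 0.6084) = 0.3284
  → value = 0.3284
|0.4100 − 0.3284| = 0.082

0.082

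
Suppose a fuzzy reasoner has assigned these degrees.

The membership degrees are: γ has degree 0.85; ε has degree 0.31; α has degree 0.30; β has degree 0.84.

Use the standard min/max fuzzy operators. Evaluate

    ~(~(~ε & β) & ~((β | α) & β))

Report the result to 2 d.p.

0.84

~ε = 1 − 0.31 = 0.69
~ε & β = min(a, b) on (0.69, 0.84) = 0.69
~(~ε & β) = 1 − 0.69 = 0.31
β | α = max(a, b) on (0.84, 0.30) = 0.84
(β | α) & β = min(a, b) on (0.84, 0.84) = 0.84
~((β | α) & β) = 1 − 0.84 = 0.16
~(~ε & β) & ~((β | α) & β) = min(a, b) on (0.31, 0.16) = 0.16
~(~(~ε & β) & ~((β | α) & β)) = 1 − 0.16 = 0.84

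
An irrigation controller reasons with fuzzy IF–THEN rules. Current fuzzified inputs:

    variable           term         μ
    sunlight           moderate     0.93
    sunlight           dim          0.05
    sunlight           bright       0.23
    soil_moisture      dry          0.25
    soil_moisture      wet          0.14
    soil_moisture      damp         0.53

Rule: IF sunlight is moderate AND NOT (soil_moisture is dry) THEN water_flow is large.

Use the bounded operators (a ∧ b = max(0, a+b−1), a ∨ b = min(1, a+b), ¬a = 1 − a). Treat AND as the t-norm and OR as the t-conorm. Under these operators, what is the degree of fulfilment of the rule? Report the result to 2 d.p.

0.68

firing strength: moderate=0.93, ¬dry=1−0.25=0.75; AND[max(0, a+b−1)] → w = 0.68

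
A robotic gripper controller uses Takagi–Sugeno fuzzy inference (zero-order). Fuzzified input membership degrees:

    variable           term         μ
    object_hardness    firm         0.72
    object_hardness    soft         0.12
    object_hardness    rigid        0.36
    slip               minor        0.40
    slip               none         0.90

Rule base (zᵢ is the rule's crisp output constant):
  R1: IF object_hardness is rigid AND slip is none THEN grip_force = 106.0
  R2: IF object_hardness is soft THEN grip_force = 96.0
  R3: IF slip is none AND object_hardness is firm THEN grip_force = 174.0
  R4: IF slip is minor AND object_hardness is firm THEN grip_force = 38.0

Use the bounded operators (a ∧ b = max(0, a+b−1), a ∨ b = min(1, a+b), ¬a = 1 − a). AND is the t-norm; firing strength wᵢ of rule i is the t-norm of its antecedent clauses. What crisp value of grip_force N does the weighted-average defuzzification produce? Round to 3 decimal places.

R1 (z=106.0): rigid=0.36, none=0.90; AND[max(0, a+b−1)] → w = 0.26
R2 (z=96.0): soft=0.12 → w = 0.12
R3 (z=174.0): none=0.90, firm=0.72; AND[max(0, a+b−1)] → w = 0.62
R4 (z=38.0): minor=0.40, firm=0.72; AND[max(0, a+b−1)] → w = 0.12
Weighted average = (0.26·106.0 + 0.12·96.0 + 0.62·174.0 + 0.12·38.0) / (0.26 + 0.12 + 0.62 + 0.12)
  = 151.5200 / 1.1200 = 135.286

135.286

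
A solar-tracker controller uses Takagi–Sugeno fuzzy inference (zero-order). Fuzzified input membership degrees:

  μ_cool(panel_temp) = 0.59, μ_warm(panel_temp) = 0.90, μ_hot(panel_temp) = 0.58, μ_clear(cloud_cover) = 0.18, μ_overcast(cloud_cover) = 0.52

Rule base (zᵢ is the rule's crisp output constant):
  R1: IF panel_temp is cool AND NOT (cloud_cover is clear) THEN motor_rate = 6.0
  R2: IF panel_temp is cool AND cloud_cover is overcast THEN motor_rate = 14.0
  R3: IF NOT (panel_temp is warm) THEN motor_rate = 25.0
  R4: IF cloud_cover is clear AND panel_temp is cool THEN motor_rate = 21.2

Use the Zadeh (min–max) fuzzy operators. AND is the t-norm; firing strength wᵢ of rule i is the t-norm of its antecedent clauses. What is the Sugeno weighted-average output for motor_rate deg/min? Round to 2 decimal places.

R1 (z=6.0): cool=0.59, ¬clear=1−0.18=0.82; AND[min(a, b)] → w = 0.59
R2 (z=14.0): cool=0.59, overcast=0.52; AND[min(a, b)] → w = 0.52
R3 (z=25.0): ¬warm=1−0.90=0.10 → w = 0.10
R4 (z=21.2): clear=0.18, cool=0.59; AND[min(a, b)] → w = 0.18
Weighted average = (0.59·6.0 + 0.52·14.0 + 0.10·25.0 + 0.18·21.2) / (0.59 + 0.52 + 0.10 + 0.18)
  = 17.1360 / 1.3900 = 12.33

12.33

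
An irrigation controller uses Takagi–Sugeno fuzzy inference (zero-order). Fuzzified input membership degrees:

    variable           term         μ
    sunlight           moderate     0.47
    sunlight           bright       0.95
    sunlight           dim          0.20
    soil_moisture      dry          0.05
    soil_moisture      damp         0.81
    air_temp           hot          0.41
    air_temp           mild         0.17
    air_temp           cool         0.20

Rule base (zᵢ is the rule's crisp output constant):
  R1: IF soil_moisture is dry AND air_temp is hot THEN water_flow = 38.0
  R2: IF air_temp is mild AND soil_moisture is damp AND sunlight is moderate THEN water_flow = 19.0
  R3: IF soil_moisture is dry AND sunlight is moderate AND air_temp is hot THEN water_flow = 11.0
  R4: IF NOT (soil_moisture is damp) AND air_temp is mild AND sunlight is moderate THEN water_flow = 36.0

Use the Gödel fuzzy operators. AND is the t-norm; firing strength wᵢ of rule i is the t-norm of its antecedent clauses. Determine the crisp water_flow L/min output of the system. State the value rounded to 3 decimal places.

26.818

R1 (z=38.0): dry=0.05, hot=0.41; AND[min(a, b)] → w = 0.05
R2 (z=19.0): mild=0.17, damp=0.81, moderate=0.47; AND[min(a, b)] → w = 0.17
R3 (z=11.0): dry=0.05, moderate=0.47, hot=0.41; AND[min(a, b)] → w = 0.05
R4 (z=36.0): ¬damp=1−0.81=0.19, mild=0.17, moderate=0.47; AND[min(a, b)] → w = 0.17
Weighted average = (0.05·38.0 + 0.17·19.0 + 0.05·11.0 + 0.17·36.0) / (0.05 + 0.17 + 0.05 + 0.17)
  = 11.8000 / 0.4400 = 26.818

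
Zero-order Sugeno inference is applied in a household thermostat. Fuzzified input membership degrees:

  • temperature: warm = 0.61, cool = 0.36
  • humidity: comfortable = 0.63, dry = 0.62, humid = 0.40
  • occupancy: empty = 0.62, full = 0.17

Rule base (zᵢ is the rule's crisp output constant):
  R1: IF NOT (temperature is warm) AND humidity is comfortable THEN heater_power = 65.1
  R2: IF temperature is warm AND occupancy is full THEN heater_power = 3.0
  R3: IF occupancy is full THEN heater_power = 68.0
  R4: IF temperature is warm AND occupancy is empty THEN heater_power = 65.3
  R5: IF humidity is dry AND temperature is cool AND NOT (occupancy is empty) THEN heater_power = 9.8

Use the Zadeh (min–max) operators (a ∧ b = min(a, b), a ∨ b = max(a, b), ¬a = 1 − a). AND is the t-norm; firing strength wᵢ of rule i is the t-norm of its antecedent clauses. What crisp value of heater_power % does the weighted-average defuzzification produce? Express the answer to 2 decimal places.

R1 (z=65.1): ¬warm=1−0.61=0.39, comfortable=0.63; AND[min(a, b)] → w = 0.39
R2 (z=3.0): warm=0.61, full=0.17; AND[min(a, b)] → w = 0.17
R3 (z=68.0): full=0.17 → w = 0.17
R4 (z=65.3): warm=0.61, empty=0.62; AND[min(a, b)] → w = 0.61
R5 (z=9.8): dry=0.62, cool=0.36, ¬empty=1−0.62=0.38; AND[min(a, b)] → w = 0.36
Weighted average = (0.39·65.1 + 0.17·3.0 + 0.17·68.0 + 0.61·65.3 + 0.36·9.8) / (0.39 + 0.17 + 0.17 + 0.61 + 0.36)
  = 80.8200 / 1.7000 = 47.54

47.54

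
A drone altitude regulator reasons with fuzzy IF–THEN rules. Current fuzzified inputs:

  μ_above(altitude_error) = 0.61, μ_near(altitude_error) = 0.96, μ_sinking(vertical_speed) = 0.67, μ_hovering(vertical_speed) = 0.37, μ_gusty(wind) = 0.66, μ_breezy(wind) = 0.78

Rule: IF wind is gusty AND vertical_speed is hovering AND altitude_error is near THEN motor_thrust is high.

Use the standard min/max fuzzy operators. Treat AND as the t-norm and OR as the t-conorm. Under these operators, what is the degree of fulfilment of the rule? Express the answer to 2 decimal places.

firing strength: gusty=0.66, hovering=0.37, near=0.96; AND[min(a, b)] → w = 0.37

0.37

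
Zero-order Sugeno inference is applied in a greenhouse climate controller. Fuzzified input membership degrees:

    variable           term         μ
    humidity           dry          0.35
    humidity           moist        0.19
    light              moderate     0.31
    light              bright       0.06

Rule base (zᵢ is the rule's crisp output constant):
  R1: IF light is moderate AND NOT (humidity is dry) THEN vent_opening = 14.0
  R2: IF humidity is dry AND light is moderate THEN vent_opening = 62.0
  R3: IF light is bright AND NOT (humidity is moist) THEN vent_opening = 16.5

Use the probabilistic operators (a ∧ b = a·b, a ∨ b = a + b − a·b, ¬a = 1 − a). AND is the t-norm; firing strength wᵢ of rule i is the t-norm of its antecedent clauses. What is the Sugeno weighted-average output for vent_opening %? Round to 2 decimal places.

28.86

R1 (z=14.0): moderate=0.31, ¬dry=1−0.35=0.65; AND[a·b] → w = 0.2015
R2 (z=62.0): dry=0.35, moderate=0.31; AND[a·b] → w = 0.1085
R3 (z=16.5): bright=0.06, ¬moist=1−0.19=0.81; AND[a·b] → w = 0.0486
Weighted average = (0.2015·14.0 + 0.1085·62.0 + 0.0486·16.5) / (0.2015 + 0.1085 + 0.0486)
  = 10.3499 / 0.3586 = 28.86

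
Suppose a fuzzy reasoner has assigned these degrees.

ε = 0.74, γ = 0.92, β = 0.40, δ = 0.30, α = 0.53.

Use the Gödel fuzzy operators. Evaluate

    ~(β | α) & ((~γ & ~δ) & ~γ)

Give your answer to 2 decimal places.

0.08

β | α = max(a, b) on (0.40, 0.53) = 0.53
~(β | α) = 1 − 0.53 = 0.47
~γ = 1 − 0.92 = 0.08
~δ = 1 − 0.30 = 0.70
~γ & ~δ = min(a, b) on (0.08, 0.70) = 0.08
~γ = 1 − 0.92 = 0.08
(~γ & ~δ) & ~γ = min(a, b) on (0.08, 0.08) = 0.08
~(β | α) & ((~γ & ~δ) & ~γ) = min(a, b) on (0.47, 0.08) = 0.08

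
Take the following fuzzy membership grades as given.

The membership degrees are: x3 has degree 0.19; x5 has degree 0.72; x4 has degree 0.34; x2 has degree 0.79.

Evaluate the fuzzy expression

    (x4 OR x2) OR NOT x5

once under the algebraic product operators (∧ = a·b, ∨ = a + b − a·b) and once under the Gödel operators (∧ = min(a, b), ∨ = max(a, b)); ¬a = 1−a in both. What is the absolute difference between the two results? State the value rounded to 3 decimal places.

Under algebraic product:
  x4 OR x2 = a + b − a·b on (0.3400, 0.7900) = 0.8614
  NOT x5 = 1 − 0.7200 = 0.2800
  (x4 OR x2) OR NOT x5 = a + b − a·b on (0.8614, 0.2800) = 0.9002
  → value = 0.9002
Under Gödel:
  x4 OR x2 = max(a, b) on (0.34, 0.79) = 0.79
  NOT x5 = 1 − 0.72 = 0.28
  (x4 OR x2) OR NOT x5 = max(a, b) on (0.79, 0.28) = 0.79
  → value = 0.7900
|0.9002 − 0.7900| = 0.110

0.110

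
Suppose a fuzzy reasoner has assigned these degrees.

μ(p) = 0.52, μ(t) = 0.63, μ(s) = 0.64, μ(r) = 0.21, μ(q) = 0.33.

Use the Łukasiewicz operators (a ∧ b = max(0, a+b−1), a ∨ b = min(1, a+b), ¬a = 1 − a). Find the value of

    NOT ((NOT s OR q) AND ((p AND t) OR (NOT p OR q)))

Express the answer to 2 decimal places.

NOT s = 1 − 0.64 = 0.36
NOT s OR q = min(1, a+b) on (0.36, 0.33) = 0.69
p AND t = max(0, a+b−1) on (0.52, 0.63) = 0.15
NOT p = 1 − 0.52 = 0.48
NOT p OR q = min(1, a+b) on (0.48, 0.33) = 0.81
(p AND t) OR (NOT p OR q) = min(1, a+b) on (0.15, 0.81) = 0.96
(NOT s OR q) AND ((p AND t) OR (NOT p OR q)) = max(0, a+b−1) on (0.69, 0.96) = 0.65
NOT ((NOT s OR q) AND ((p AND t) OR (NOT p OR q))) = 1 − 0.65 = 0.35

0.35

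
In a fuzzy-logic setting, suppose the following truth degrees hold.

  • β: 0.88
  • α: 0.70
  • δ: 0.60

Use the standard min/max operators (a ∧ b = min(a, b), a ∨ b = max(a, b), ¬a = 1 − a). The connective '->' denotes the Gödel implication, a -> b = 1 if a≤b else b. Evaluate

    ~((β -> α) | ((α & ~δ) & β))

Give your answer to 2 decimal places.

β -> α  [Gödel: 1 if a≤b else b] with a=0.88, b=0.70 → 0.70
~δ = 1 − 0.60 = 0.40
α & ~δ = min(a, b) on (0.70, 0.40) = 0.40
(α & ~δ) & β = min(a, b) on (0.40, 0.88) = 0.40
(β -> α) | ((α & ~δ) & β) = max(a, b) on (0.70, 0.40) = 0.70
~((β -> α) | ((α & ~δ) & β)) = 1 − 0.70 = 0.30

0.30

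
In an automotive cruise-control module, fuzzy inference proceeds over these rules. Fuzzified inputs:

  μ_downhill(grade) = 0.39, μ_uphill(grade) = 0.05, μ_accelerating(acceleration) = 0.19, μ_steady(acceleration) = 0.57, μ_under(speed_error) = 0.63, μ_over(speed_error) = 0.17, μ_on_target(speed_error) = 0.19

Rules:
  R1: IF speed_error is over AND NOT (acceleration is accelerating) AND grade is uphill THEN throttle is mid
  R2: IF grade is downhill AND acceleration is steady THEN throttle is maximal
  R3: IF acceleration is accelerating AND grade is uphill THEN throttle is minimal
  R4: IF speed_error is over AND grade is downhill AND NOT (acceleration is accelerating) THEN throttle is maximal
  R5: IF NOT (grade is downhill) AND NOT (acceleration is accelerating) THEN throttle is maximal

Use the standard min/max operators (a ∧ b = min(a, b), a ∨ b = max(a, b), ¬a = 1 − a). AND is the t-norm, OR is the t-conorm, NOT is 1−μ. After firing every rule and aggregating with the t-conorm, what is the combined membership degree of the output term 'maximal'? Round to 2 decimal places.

R1: over=0.17, ¬accelerating=1−0.19=0.81, uphill=0.05; AND[min(a, b)] → w = 0.05
R2: downhill=0.39, steady=0.57; AND[min(a, b)] → w = 0.39
R3: accelerating=0.19, uphill=0.05; AND[min(a, b)] → w = 0.05
R4: over=0.17, downhill=0.39, ¬accelerating=1−0.19=0.81; AND[min(a, b)] → w = 0.17
R5: ¬downhill=1−0.39=0.61, ¬accelerating=1−0.19=0.81; AND[min(a, b)] → w = 0.61
Rules with consequent 'maximal': {R2, R4, R5} → strengths 0.39, 0.17, 0.61
Aggregate via t-conorm [max(a, b)]: 0.61

0.61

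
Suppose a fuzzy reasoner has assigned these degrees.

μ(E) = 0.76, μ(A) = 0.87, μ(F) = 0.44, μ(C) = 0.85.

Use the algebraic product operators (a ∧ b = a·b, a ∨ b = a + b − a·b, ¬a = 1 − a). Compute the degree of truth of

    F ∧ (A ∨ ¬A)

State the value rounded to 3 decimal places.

¬A = 1 − 0.8700 = 0.1300
A ∨ ¬A = a + b − a·b on (0.8700, 0.1300) = 0.8869
F ∧ (A ∨ ¬A) = a·b on (0.4400, 0.8869) = 0.3902

0.390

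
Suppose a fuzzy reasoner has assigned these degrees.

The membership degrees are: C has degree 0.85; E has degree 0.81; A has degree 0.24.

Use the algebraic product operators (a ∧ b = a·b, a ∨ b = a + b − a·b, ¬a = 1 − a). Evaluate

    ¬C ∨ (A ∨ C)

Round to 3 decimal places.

¬C = 1 − 0.8500 = 0.1500
A ∨ C = a + b − a·b on (0.2400, 0.8500) = 0.8860
¬C ∨ (A ∨ C) = a + b − a·b on (0.1500, 0.8860) = 0.9031

0.903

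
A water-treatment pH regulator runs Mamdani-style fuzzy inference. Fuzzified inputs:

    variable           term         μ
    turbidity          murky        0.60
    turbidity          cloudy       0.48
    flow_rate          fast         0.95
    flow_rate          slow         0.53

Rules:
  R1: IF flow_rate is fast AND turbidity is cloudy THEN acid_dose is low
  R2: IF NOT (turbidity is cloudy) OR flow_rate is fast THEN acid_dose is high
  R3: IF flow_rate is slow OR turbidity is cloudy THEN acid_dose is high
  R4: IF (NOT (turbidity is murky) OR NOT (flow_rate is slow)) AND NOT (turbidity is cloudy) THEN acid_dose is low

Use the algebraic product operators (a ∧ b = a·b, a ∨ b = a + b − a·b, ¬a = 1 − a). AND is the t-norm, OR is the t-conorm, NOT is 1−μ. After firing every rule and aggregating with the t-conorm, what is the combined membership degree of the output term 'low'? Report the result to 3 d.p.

R1: fast=0.95, cloudy=0.48; AND[a·b] → w = 0.4560
R2: ¬cloudy=1−0.48=0.52, fast=0.95; OR[a + b − a·b] → w = 0.9760
R3: slow=0.53, cloudy=0.48; OR[a + b − a·b] → w = 0.7556
R4: (¬murky=1−0.60=0.40 OR ¬slow=1−0.53=0.47) = 0.6820; AND[a·b] with ¬cloudy=1−0.48=0.52 → w = 0.3546
Rules with consequent 'low': {R1, R4} → strengths 0.4560, 0.3546
Aggregate via t-conorm [a + b − a·b]: 0.6489

0.649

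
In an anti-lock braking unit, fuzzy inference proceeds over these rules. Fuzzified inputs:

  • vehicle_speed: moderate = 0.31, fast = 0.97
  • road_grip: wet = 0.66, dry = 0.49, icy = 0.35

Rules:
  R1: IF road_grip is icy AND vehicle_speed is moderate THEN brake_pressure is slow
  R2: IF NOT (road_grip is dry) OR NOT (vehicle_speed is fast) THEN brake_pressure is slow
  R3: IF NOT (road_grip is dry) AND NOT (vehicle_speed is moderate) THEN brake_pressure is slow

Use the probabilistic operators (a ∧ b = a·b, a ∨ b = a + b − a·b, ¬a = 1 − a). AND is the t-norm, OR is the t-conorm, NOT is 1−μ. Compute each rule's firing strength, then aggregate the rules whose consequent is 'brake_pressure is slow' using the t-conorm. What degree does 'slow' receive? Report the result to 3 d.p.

R1: icy=0.35, moderate=0.31; AND[a·b] → w = 0.1085
R2: ¬dry=1−0.49=0.51, ¬fast=1−0.97=0.03; OR[a + b − a·b] → w = 0.5247
R3: ¬dry=1−0.49=0.51, ¬moderate=1−0.31=0.69; AND[a·b] → w = 0.3519
Rules with consequent 'slow': {R1, R2, R3} → strengths 0.1085, 0.5247, 0.3519
Aggregate via t-conorm [a + b − a·b]: 0.7254

0.725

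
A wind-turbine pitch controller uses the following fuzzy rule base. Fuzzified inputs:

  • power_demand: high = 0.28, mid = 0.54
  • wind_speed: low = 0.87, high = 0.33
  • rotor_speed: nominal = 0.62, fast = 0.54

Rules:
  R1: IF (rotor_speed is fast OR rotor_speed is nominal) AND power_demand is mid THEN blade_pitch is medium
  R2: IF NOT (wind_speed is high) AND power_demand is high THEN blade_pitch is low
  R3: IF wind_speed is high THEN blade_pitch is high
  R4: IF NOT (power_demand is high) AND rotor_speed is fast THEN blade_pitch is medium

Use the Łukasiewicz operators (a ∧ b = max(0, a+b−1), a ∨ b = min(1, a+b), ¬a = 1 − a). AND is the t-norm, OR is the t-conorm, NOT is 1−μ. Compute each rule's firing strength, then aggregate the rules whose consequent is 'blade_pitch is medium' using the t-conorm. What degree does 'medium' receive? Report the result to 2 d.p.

R1: (fast=0.54 OR nominal=0.62) = 1.00; AND[max(0, a+b−1)] with mid=0.54 → w = 0.54
R2: ¬high=1−0.33=0.67, high=0.28; AND[max(0, a+b−1)] → w = 0.00
R3: high=0.33 → w = 0.33
R4: ¬high=1−0.28=0.72, fast=0.54; AND[max(0, a+b−1)] → w = 0.26
Rules with consequent 'medium': {R1, R4} → strengths 0.54, 0.26
Aggregate via t-conorm [min(1, a+b)]: 0.80

0.80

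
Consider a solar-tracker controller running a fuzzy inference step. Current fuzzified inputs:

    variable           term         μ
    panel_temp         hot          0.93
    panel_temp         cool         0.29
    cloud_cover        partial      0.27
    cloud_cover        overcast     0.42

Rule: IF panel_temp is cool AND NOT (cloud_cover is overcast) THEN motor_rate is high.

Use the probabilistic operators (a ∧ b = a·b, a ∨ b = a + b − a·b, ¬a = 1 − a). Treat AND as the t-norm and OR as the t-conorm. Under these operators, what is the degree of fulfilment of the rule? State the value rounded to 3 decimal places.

0.168

firing strength: cool=0.29, ¬overcast=1−0.42=0.58; AND[a·b] → w = 0.1682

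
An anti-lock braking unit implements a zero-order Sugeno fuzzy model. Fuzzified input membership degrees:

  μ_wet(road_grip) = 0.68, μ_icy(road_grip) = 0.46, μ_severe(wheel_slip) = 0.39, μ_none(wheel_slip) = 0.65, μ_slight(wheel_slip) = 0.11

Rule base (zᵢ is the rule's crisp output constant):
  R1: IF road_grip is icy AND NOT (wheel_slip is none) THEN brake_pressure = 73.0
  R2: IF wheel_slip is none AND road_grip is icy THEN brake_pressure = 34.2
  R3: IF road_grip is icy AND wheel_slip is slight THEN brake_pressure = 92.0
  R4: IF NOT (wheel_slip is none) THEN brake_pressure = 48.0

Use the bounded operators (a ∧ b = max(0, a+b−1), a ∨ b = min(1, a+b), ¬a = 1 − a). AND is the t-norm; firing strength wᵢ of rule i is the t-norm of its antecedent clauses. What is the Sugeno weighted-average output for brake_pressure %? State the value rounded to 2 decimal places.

R1 (z=73.0): icy=0.46, ¬none=1−0.65=0.35; AND[max(0, a+b−1)] → w = 0.00
R2 (z=34.2): none=0.65, icy=0.46; AND[max(0, a+b−1)] → w = 0.11
R3 (z=92.0): icy=0.46, slight=0.11; AND[max(0, a+b−1)] → w = 0.00
R4 (z=48.0): ¬none=1−0.65=0.35 → w = 0.35
Weighted average = (0.00·73.0 + 0.11·34.2 + 0.00·92.0 + 0.35·48.0) / (0.00 + 0.11 + 0.00 + 0.35)
  = 20.5620 / 0.4600 = 44.70

44.70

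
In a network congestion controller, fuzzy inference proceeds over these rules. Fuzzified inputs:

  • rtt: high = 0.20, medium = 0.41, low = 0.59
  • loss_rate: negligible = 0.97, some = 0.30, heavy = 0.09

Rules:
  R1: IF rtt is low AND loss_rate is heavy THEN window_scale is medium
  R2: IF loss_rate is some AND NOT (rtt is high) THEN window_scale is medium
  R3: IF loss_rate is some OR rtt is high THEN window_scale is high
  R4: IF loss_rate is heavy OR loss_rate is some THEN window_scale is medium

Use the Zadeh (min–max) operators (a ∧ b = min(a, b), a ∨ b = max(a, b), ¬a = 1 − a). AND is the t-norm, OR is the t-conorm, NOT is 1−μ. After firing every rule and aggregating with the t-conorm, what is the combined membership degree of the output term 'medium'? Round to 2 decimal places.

R1: low=0.59, heavy=0.09; AND[min(a, b)] → w = 0.09
R2: some=0.30, ¬high=1−0.20=0.80; AND[min(a, b)] → w = 0.30
R3: some=0.30, high=0.20; OR[max(a, b)] → w = 0.30
R4: heavy=0.09, some=0.30; OR[max(a, b)] → w = 0.30
Rules with consequent 'medium': {R1, R2, R4} → strengths 0.09, 0.30, 0.30
Aggregate via t-conorm [max(a, b)]: 0.30

0.30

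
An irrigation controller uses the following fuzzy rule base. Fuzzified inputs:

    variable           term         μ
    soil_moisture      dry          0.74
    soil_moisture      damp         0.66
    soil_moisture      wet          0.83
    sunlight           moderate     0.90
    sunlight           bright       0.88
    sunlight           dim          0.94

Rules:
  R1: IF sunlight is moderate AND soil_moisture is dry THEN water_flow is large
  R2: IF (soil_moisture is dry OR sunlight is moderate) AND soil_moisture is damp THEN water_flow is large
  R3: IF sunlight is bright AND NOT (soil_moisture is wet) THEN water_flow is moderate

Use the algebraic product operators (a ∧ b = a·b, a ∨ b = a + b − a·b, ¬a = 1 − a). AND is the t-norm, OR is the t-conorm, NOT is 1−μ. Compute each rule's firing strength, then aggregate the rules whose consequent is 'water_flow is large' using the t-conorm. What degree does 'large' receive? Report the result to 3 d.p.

0.881

R1: moderate=0.90, dry=0.74; AND[a·b] → w = 0.6660
R2: (dry=0.74 OR moderate=0.90) = 0.9740; AND[a·b] with damp=0.66 → w = 0.6428
R3: bright=0.88, ¬wet=1−0.83=0.17; AND[a·b] → w = 0.1496
Rules with consequent 'large': {R1, R2} → strengths 0.6660, 0.6428
Aggregate via t-conorm [a + b − a·b]: 0.8807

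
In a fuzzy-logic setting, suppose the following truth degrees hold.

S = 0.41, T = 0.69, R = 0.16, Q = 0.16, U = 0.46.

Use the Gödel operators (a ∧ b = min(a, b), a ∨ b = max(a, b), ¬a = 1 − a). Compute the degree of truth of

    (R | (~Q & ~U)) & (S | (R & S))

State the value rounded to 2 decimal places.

~Q = 1 − 0.16 = 0.84
~U = 1 − 0.46 = 0.54
~Q & ~U = min(a, b) on (0.84, 0.54) = 0.54
R | (~Q & ~U) = max(a, b) on (0.16, 0.54) = 0.54
R & S = min(a, b) on (0.16, 0.41) = 0.16
S | (R & S) = max(a, b) on (0.41, 0.16) = 0.41
(R | (~Q & ~U)) & (S | (R & S)) = min(a, b) on (0.54, 0.41) = 0.41

0.41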